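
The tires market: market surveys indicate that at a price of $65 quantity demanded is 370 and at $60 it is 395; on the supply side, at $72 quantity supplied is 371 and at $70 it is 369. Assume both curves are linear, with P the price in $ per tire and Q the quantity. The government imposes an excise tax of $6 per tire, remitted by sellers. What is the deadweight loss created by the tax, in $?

Deadweight loss = $15.

Demand slope: (395 − 370)/(60 − 65) = -5, so Qd = 695 − 5P.
Supply slope: (369 − 371)/(70 − 72) = 1, so Qs = P + 299.
Before the tax: set 695 − 5P = P + 299 → P* = $66, Q* = 365.
With the tax collected from sellers, supply shifts: Qs = (P − 6) + 299.
Solving gives Q = 360 with buyers paying $67 and sellers receiving $61 (the $6 wedge).
Quantity falls by |ΔQ| = |365 − 360| = 5.
DWL = ½ · t · |ΔQ| = ½ · 6 · 5 = $15.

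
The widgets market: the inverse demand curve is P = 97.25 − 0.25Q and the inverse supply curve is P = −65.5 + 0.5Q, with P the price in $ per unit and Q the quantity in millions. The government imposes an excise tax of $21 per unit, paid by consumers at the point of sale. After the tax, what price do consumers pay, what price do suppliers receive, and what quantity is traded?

Inverting to Q(P) form: Qd = 389 − 4P; Qs = 2P + 131.
Without the tax, 389 − 4P = 2P + 131 gives 6P = 258, so P* = $43 and Q* = 217.
With the tax collected from consumers, demand (in seller-price terms) shifts: Qd = 389 − 4(P + 21).
New equilibrium: consumers pay $50, suppliers receive $29, Q = 189. (Wedge: Pb − Ps = 21.)
The less price-elastic side of the market bears the larger share of a per-unit tax.

Consumers pay $50; suppliers receive $29; quantity = 189.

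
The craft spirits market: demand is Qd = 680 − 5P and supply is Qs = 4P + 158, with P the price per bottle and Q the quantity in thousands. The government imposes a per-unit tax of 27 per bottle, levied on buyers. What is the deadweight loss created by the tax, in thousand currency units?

Before the tax: set 680 − 5P = 4P + 158 → P* = 58, Q* = 390.
With the tax collected from buyers, demand (in seller-price terms) shifts: Qd = 680 − 5(P + 27).
New equilibrium: buyers pay 70, producers receive 43, Q = 330. (Wedge: Pb − Ps = 27.)
Quantity falls by |ΔQ| = |390 − 330| = 60.
DWL = ½ · t · |ΔQ| = ½ · 27 · 60 = 810.

Deadweight loss = 810 thousand.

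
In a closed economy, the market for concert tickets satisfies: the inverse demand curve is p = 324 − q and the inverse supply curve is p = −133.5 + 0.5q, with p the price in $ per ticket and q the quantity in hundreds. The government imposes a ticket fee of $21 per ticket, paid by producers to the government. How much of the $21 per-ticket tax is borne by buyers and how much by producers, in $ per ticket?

Buyers bear $14 per ticket; producers bear $7 per ticket.

Inverting to q(p) form: qd = 324 − p; qs = 2p + 267.
Before the tax: set 324 − p = 2p + 267 → p* = $19, q* = 305.
With the tax collected from producers, supply shifts: qs = 2(p − 21) + 267.
New equilibrium: buyers pay $33, producers receive $12, q = 291. (Wedge: pb − ps = 21.)
Burden on buyers: $14; on producers: $7. (They sum to $21.)
The less price-elastic side of the market bears the larger share of a per-unit tax.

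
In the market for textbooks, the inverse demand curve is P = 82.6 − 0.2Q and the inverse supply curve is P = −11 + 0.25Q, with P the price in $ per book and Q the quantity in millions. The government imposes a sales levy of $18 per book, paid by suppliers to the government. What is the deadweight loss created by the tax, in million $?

Inverting to Q(P) form: Qd = 413 − 5P; Qs = 4P + 44.
Without the tax, 413 − 5P = 4P + 44 gives 9P = 369, so P* = $41 and Q* = 208.
With the tax collected from suppliers, supply shifts: Qs = 4(P − 18) + 44.
New equilibrium: consumers pay $49, suppliers receive $31, Q = 168. (Wedge: Pb − Ps = 18.)
Quantity falls by |ΔQ| = |208 − 168| = 40.
DWL = ½ · t · |ΔQ| = ½ · 18 · 40 = $360.

Deadweight loss = $360 million.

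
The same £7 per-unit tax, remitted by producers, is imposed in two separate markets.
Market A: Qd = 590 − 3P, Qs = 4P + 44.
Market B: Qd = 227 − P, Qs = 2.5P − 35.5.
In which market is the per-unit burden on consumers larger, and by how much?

Market B, by £1.

Market A: pre-tax P* = £78, Q* = 356; post-tax Q = 344; per-unit burden on consumers = £4.
Market B: pre-tax P* = £75, Q* = 152; post-tax Q = 147; per-unit burden on consumers = £5.
Difference: £4 vs £5 → market B is larger by £1.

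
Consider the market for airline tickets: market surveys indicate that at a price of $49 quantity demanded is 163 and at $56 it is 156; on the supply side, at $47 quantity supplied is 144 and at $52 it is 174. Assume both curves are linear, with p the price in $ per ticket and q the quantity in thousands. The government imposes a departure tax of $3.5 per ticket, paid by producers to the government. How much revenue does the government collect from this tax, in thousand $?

Demand slope: (156 − 163)/(56 − 49) = -1, so qd = 212 − p.
Supply slope: (174 − 144)/(52 − 47) = 6, so qs = 6p − 138.
Without the tax, 212 − p = 6p − 138 gives 7p = 350, so p* = $50 and q* = 162.
With the tax collected from producers, supply shifts: qs = 6(p − 3.5) − 138.
Solving gives q = 159 with buyers paying $53 and producers receiving $49.5 (the $3.5 wedge).
Revenue = t · Q = 3.5 · 159 = $556.5.

Tax revenue = $556.5 thousand.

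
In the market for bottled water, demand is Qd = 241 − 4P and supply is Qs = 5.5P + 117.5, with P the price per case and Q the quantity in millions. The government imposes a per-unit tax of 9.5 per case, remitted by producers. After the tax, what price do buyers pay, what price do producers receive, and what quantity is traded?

Buyers pay 18.5; producers receive 9; quantity = 167.

Without the tax, 241 − 4P = 5.5P + 117.5 gives 9.5P = 123.5, so P* = 13 and Q* = 189.
With the tax collected from producers, supply shifts: Qs = 5.5(P − 9.5) + 117.5.
Solving gives Q = 167 with buyers paying 18.5 and producers receiving 9 (the 9.5 wedge).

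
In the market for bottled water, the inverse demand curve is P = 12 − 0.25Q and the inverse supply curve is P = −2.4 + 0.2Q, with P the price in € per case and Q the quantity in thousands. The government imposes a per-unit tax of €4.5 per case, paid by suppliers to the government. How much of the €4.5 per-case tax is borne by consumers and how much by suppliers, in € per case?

Inverting to Q(P) form: Qd = 48 − 4P; Qs = 5P + 12.
Before the tax: set 48 − 4P = 5P + 12 → P* = €4, Q* = 32.
With the tax collected from suppliers, supply shifts: Qs = 5(P − 4.5) + 12.
New equilibrium: consumers pay €6.5, suppliers receive €2, Q = 22. (Wedge: Pb − Ps = 4.5.)
Burden on consumers: €2.5; on suppliers: €2. (They sum to €4.5.)
The less price-elastic side of the market bears the larger share of a per-unit tax.

Consumers bear €2.5 per case; suppliers bear €2 per case.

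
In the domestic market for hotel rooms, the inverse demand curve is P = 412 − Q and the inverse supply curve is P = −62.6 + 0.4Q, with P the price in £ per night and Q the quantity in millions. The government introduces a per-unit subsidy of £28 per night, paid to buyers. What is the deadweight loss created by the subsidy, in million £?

Rewrite in direct form: Qd = 412 − P and Qs = 2.5P + 156.5.
Without the subsidy, 412 − P = 2.5P + 156.5 gives 3.5P = 255.5, so P* = £73 and Q* = 339.
With a per-unit subsidy paid to buyers, each effectively pays P − 28, so demand becomes Qd = 412 − (P − 28).
New equilibrium: buyers pay £53, sellers receive £81, Q = 359. (Wedge: Pb − Ps = −28.)
Quantity rises by |ΔQ| = |339 − 359| = 20.
DWL = ½ · t · |ΔQ| = ½ · 28 · 20 = £280.

Deadweight loss = £280 million.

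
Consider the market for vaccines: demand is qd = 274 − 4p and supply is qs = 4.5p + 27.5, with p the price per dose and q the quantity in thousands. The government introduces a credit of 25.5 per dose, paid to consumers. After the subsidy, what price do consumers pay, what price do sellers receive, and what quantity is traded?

Before the subsidy: set 274 − 4p = 4.5p + 27.5 → p* = 29, q* = 158.
With a per-unit subsidy paid to consumers, each effectively pays p − 25.5, so demand becomes qd = 274 − 4(p − 25.5).
Solving gives q = 212 with consumers paying 15.5 and sellers receiving 41 (the 25.5 wedge).

Consumers pay 15.5; sellers receive 41; quantity = 212.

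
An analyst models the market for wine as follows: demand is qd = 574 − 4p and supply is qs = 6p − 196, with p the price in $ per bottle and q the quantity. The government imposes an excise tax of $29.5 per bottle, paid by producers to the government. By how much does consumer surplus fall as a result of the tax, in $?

Consumer surplus falls by $4081.62.

Without the tax, 574 − 4p = 6p − 196 gives 10p = 770, so p* = $77 and q* = 266.
With the tax collected from producers, supply shifts: qs = 6(p − 29.5) − 196.
New equilibrium: consumers pay $94.7, producers receive $65.2, q = 195.2. (Wedge: pb − ps = 29.5.)
ΔCS is the trapezoid between Q = 195.2 and Q = 266 of height $17.7: ½ · (266 + 195.2) · 17.7 = $4081.62.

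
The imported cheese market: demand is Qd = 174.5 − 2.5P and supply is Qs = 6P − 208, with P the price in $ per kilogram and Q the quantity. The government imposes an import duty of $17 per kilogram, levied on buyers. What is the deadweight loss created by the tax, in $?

Before the tax: set 174.5 − 2.5P = 6P − 208 → P* = $45, Q* = 62.
With the tax collected from buyers, demand (in seller-price terms) shifts: Qd = 174.5 − 2.5(P + 17).
Solving gives Q = 32 with buyers paying $57 and suppliers receiving $40 (the $17 wedge).
Quantity falls by |ΔQ| = |62 − 32| = 30.
DWL = ½ · t · |ΔQ| = ½ · 17 · 30 = $255.

Deadweight loss = $255.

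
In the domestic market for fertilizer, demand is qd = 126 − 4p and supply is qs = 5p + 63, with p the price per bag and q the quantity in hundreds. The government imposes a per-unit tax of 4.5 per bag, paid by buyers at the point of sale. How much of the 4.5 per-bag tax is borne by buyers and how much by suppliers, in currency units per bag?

Without the tax, 126 − 4p = 5p + 63 gives 9p = 63, so p* = 7 and q* = 98.
With the tax collected from buyers, demand (in seller-price terms) shifts: qd = 126 − 4(p + 4.5).
Solving gives q = 88 with buyers paying 9.5 and suppliers receiving 5 (the 4.5 wedge).
Burden on buyers: 2.5; on suppliers: 2. (They sum to 4.5.)

Buyers bear 2.5 per bag; suppliers bear 2 per bag.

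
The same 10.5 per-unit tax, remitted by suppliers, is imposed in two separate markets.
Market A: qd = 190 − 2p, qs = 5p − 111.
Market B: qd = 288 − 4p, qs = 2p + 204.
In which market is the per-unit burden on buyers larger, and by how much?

Market A, by 4.

Market A: pre-tax p* = 43, q* = 104; post-tax q = 89; per-unit burden on buyers = 7.5.
Market B: pre-tax p* = 14, q* = 232; post-tax q = 218; per-unit burden on buyers = 3.5.
Difference: 7.5 vs 3.5 → market A is larger by 4.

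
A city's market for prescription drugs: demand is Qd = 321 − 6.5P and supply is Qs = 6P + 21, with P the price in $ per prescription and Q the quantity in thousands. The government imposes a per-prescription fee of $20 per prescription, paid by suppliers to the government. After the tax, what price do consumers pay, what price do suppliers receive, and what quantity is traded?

Consumers pay $33.6; suppliers receive $13.6; quantity = 102.6.

Without the tax, 321 − 6.5P = 6P + 21 gives 12.5P = 300, so P* = $24 and Q* = 165.
With the tax collected from suppliers, supply shifts: Qs = 6(P − 20) + 21.
Solving gives Q = 102.6 with consumers paying $33.6 and suppliers receiving $13.6 (the $20 wedge).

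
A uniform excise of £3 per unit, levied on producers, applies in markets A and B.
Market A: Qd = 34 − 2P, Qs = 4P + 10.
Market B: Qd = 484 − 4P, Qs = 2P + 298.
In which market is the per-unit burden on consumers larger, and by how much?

Market A, by £1.

Market A: pre-tax P* = £4, Q* = 26; post-tax Q = 22; per-unit burden on consumers = £2.
Market B: pre-tax P* = £31, Q* = 360; post-tax Q = 356; per-unit burden on consumers = £1.
Difference: £2 vs £1 → market A is larger by £1.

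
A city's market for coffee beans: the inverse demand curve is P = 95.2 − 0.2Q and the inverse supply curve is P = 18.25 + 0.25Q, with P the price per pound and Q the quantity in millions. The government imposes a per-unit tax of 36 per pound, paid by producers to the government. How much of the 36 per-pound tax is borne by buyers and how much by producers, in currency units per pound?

Buyers bear 16 per pound; producers bear 20 per pound.

Inverting to Q(P) form: Qd = 476 − 5P; Qs = 4P − 73.
Before the tax: set 476 − 5P = 4P − 73 → P* = 61, Q* = 171.
With the tax collected from producers, supply shifts: Qs = 4(P − 36) − 73.
New equilibrium: buyers pay 77, producers receive 41, Q = 91. (Wedge: Pb − Ps = 36.)
Burden on buyers: 16; on producers: 20. (They sum to 36.)
The less price-elastic side of the market bears the larger share of a per-unit tax.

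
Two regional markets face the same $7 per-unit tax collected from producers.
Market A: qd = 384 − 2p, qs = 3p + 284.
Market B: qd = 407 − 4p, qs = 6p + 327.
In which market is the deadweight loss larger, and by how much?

Market B, by $29.4.

Market A: pre-tax p* = $20, q* = 344; post-tax q = 335.6; deadweight loss = $29.4.
Market B: pre-tax p* = $8, q* = 375; post-tax q = 358.2; deadweight loss = $58.8.
Difference: $29.4 vs $58.8 → market B is larger by $29.4.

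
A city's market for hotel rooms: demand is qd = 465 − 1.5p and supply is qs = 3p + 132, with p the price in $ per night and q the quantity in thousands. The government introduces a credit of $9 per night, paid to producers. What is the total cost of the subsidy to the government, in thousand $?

Before the subsidy: set 465 − 1.5p = 3p + 132 → p* = $74, q* = 354.
With a per-unit subsidy paid to producers, each receives p + 9 per unit sold, so supply becomes qs = 3(p + 9) + 132.
New equilibrium: consumers pay $68, producers receive $77, q = 363. (Wedge: pb − ps = −9.)
Outlay = t · Q = 9 · 363 = $3267.

Government outlay = $3267 thousand.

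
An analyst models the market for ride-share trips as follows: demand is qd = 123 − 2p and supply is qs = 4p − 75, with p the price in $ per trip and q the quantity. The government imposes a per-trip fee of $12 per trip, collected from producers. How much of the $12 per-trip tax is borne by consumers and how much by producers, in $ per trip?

Consumers bear $8 per trip; producers bear $4 per trip.

Without the tax, 123 − 2p = 4p − 75 gives 6p = 198, so p* = $33 and q* = 57.
With the tax collected from producers, supply shifts: qs = 4(p − 12) − 75.
Solving gives q = 41 with consumers paying $41 and producers receiving $29 (the $12 wedge).
Burden on consumers: $8; on producers: $4. (They sum to $12.)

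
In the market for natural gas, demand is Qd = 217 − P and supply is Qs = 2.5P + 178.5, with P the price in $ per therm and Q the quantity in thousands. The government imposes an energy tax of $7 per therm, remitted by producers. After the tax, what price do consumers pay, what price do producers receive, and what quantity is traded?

Consumers pay $16; producers receive $9; quantity = 201.

Before the tax: set 217 − P = 2.5P + 178.5 → P* = $11, Q* = 206.
With the tax collected from producers, supply shifts: Qs = 2.5(P − 7) + 178.5.
Solving gives Q = 201 with consumers paying $16 and producers receiving $9 (the $7 wedge).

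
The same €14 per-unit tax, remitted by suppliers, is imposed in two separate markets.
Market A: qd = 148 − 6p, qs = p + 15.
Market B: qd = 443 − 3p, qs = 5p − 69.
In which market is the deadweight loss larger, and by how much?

Market A: pre-tax p* = €19, q* = 34; post-tax q = 22; deadweight loss = €84.
Market B: pre-tax p* = €64, q* = 251; post-tax q = 224.75; deadweight loss = €183.75.
Difference: €84 vs €183.75 → market B is larger by €99.75.

Market B, by €99.75.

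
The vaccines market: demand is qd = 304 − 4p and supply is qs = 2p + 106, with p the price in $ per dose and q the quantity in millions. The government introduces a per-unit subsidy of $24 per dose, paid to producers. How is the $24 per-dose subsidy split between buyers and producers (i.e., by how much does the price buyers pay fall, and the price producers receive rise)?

Buyers gain $8 per dose; producers gain $16 per dose.

Without the subsidy, 304 − 4p = 2p + 106 gives 6p = 198, so p* = $33 and q* = 172.
With a per-unit subsidy paid to producers, each receives p + 24 per unit sold, so supply becomes qs = 2(p + 24) + 106.
New equilibrium: buyers pay $25, producers receive $49, q = 204. (Wedge: pb − ps = −24.)
Gain to buyers: $8; to producers: $16. (They sum to $24.)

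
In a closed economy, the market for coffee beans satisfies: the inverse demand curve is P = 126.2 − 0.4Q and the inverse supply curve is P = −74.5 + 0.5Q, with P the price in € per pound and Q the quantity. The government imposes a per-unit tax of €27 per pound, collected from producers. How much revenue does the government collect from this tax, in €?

Tax revenue = €5211.

Rewrite in direct form: Qd = 315.5 − 2.5P and Qs = 2P + 149.
Without the tax, 315.5 − 2.5P = 2P + 149 gives 4.5P = 166.5, so P* = €37 and Q* = 223.
With the tax collected from producers, supply shifts: Qs = 2(P − 27) + 149.
New equilibrium: buyers pay €49, producers receive €22, Q = 193. (Wedge: Pb − Ps = 27.)
Revenue = t · Q = 27 · 193 = €5211.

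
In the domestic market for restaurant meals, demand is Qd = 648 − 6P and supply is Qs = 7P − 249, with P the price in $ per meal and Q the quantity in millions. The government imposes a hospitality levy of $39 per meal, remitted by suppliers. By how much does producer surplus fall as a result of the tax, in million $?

Before the tax: set 648 − 6P = 7P − 249 → P* = $69, Q* = 234.
With the tax collected from suppliers, supply shifts: Qs = 7(P − 39) − 249.
Solving gives Q = 108 with buyers paying $90 and suppliers receiving $51 (the $39 wedge).
ΔPS is the trapezoid between Q = 108 and Q = 234 of height $18: ½ · (234 + 108) · 18 = $3078.

Producer surplus falls by $3078 million.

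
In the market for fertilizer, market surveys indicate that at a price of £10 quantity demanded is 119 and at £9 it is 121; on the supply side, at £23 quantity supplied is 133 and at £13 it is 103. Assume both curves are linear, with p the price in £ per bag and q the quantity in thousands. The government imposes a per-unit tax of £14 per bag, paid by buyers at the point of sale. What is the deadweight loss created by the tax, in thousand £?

Deadweight loss = £117.6 thousand.

Demand slope: (121 − 119)/(9 − 10) = -2, so qd = 139 − 2p.
Supply slope: (103 − 133)/(13 − 23) = 3, so qs = 3p + 64.
Before the tax: set 139 − 2p = 3p + 64 → p* = £15, q* = 109.
With the tax collected from buyers, demand (in seller-price terms) shifts: qd = 139 − 2(p + 14).
Solving gives q = 92.2 with buyers paying £23.4 and suppliers receiving £9.4 (the £14 wedge).
Quantity falls by |ΔQ| = |109 − 92.2| = 16.8.
DWL = ½ · t · |ΔQ| = ½ · 14 · 16.8 = £117.6.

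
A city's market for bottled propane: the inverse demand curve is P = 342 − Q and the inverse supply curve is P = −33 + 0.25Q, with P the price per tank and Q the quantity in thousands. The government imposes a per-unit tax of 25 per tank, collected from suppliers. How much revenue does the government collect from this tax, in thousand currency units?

Inverting to Q(P) form: Qd = 342 − P; Qs = 4P + 132.
Without the tax, 342 − P = 4P + 132 gives 5P = 210, so P* = 42 and Q* = 300.
With the tax collected from suppliers, supply shifts: Qs = 4(P − 25) + 132.
Solving gives Q = 280 with buyers paying 62 and suppliers receiving 37 (the 25 wedge).
Revenue = t · Q = 25 · 280 = 7000.

Tax revenue = 7000 thousand.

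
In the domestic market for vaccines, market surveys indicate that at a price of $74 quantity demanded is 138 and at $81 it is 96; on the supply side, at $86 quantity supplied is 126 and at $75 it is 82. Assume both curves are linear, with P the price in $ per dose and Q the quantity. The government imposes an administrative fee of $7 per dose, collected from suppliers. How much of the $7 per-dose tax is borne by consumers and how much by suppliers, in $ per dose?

Demand slope: (96 − 138)/(81 − 74) = -6, so Qd = 582 − 6P.
Supply slope: (82 − 126)/(75 − 86) = 4, so Qs = 4P − 218.
Before the tax: set 582 − 6P = 4P − 218 → P* = $80, Q* = 102.
With the tax collected from suppliers, supply shifts: Qs = 4(P − 7) − 218.
Solving gives Q = 85.2 with consumers paying $82.8 and suppliers receiving $75.8 (the $7 wedge).
Burden on consumers: $2.8; on suppliers: $4.2. (They sum to $7.)
The less price-elastic side of the market bears the larger share of a per-unit tax.

Consumers bear $2.8 per dose; suppliers bear $4.2 per dose.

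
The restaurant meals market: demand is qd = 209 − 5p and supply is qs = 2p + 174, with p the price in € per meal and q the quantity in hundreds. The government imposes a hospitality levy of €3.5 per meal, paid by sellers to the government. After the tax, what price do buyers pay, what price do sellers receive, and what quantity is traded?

Buyers pay €6; sellers receive €2.5; quantity = 179.

Before the tax: set 209 − 5p = 2p + 174 → p* = €5, q* = 184.
With the tax collected from sellers, supply shifts: qs = 2(p − 3.5) + 174.
New equilibrium: buyers pay €6, sellers receive €2.5, q = 179. (Wedge: pb − ps = 3.5.)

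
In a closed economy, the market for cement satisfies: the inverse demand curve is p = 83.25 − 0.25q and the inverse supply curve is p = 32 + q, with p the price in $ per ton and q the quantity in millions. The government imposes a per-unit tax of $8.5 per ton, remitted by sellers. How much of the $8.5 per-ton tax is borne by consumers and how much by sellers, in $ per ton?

Rewrite in direct form: qd = 333 − 4p and qs = p − 32.
Before the tax: set 333 − 4p = p − 32 → p* = $73, q* = 41.
With the tax collected from sellers, supply shifts: qs = (p − 8.5) − 32.
New equilibrium: consumers pay $74.7, sellers receive $66.2, q = 34.2. (Wedge: pb − ps = 8.5.)
Burden on consumers: $1.7; on sellers: $6.8. (They sum to $8.5.)
The less price-elastic side of the market bears the larger share of a per-unit tax.

Consumers bear $1.7 per ton; sellers bear $6.8 per ton.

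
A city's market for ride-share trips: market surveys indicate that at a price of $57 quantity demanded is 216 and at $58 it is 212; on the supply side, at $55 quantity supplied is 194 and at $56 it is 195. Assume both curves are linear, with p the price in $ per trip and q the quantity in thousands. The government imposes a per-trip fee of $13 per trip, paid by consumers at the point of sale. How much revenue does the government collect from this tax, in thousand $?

Tax revenue = $2464.8 thousand.

Demand slope: (212 − 216)/(58 − 57) = -4, so qd = 444 − 4p.
Supply slope: (195 − 194)/(56 − 55) = 1, so qs = p + 139.
Before the tax: set 444 − 4p = p + 139 → p* = $61, q* = 200.
With the tax collected from consumers, demand (in seller-price terms) shifts: qd = 444 − 4(p + 13).
Solving gives q = 189.6 with consumers paying $63.6 and sellers receiving $50.6 (the $13 wedge).
Revenue = t · Q = 13 · 189.6 = $2464.8.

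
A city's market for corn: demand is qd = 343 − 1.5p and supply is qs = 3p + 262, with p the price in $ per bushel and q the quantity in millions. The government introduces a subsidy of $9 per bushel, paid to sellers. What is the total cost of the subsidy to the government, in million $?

Before the subsidy: set 343 − 1.5p = 3p + 262 → p* = $18, q* = 316.
With a per-unit subsidy paid to sellers, each receives p + 9 per unit sold, so supply becomes qs = 3(p + 9) + 262.
Solving gives q = 325 with consumers paying $12 and sellers receiving $21 (the $9 wedge).
Outlay = t · Q = 9 · 325 = $2925.

Government outlay = $2925 million.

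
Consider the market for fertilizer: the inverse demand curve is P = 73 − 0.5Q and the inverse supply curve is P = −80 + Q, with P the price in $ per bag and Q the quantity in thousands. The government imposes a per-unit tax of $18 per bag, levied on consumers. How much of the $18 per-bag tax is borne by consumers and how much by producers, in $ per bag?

Rewrite in direct form: Qd = 146 − 2P and Qs = P + 80.
Without the tax, 146 − 2P = P + 80 gives 3P = 66, so P* = $22 and Q* = 102.
With the tax collected from consumers, demand (in seller-price terms) shifts: Qd = 146 − 2(P + 18).
Solving gives Q = 90 with consumers paying $28 and producers receiving $10 (the $18 wedge).
Burden on consumers: $6; on producers: $12. (They sum to $18.)

Consumers bear $6 per bag; producers bear $12 per bag.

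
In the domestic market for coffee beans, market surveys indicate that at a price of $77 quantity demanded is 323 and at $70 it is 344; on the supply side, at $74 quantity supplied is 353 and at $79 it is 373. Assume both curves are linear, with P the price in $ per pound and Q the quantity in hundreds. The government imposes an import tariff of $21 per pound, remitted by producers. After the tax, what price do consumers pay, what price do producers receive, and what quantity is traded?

Consumers pay $83; producers receive $62; quantity = 305.

Demand slope: (344 − 323)/(70 − 77) = -3, so Qd = 554 − 3P.
Supply slope: (373 − 353)/(79 − 74) = 4, so Qs = 4P + 57.
Before the tax: set 554 − 3P = 4P + 57 → P* = $71, Q* = 341.
With the tax collected from producers, supply shifts: Qs = 4(P − 21) + 57.
Solving gives Q = 305 with consumers paying $83 and producers receiving $62 (the $21 wedge).
The less price-elastic side of the market bears the larger share of a per-unit tax.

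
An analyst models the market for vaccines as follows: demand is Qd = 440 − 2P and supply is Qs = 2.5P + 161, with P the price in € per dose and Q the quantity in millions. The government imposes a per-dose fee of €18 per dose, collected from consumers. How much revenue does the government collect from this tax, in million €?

Tax revenue = €5328 million.

Before the tax: set 440 − 2P = 2.5P + 161 → P* = €62, Q* = 316.
With the tax collected from consumers, demand (in seller-price terms) shifts: Qd = 440 − 2(P + 18).
Solving gives Q = 296 with consumers paying €72 and sellers receiving €54 (the €18 wedge).
Revenue = t · Q = 18 · 296 = €5328.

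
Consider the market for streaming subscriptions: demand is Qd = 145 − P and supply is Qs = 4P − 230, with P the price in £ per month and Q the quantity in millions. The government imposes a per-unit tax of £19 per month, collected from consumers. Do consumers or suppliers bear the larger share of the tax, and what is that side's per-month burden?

Consumers bear the larger share: £15.2 per month.

Before the tax: set 145 − P = 4P − 230 → P* = £75, Q* = 70.
With the tax collected from consumers, demand (in seller-price terms) shifts: Qd = 145 − (P + 19).
Solving gives Q = 54.8 with consumers paying £90.2 and suppliers receiving £71.2 (the £19 wedge).
Per-month burden: consumers £15.2, suppliers £3.8.
Consumers take the larger share because demand is less price-elastic here (demand slope 1 vs supply slope 4).
The less price-elastic side of the market bears the larger share of a per-unit tax.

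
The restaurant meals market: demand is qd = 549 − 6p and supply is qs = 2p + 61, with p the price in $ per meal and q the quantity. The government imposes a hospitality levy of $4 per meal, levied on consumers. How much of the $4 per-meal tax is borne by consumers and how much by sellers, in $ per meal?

Without the tax, 549 − 6p = 2p + 61 gives 8p = 488, so p* = $61 and q* = 183.
With the tax collected from consumers, demand (in seller-price terms) shifts: qd = 549 − 6(p + 4).
New equilibrium: consumers pay $62, sellers receive $58, q = 177. (Wedge: pb − ps = 4.)
Burden on consumers: $1; on sellers: $3. (They sum to $4.)

Consumers bear $1 per meal; sellers bear $3 per meal.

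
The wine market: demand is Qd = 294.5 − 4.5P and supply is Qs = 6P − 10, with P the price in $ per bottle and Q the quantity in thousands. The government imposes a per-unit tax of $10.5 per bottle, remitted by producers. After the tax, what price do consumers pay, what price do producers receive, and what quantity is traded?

Consumers pay $35; producers receive $24.5; quantity = 137.

Without the tax, 294.5 − 4.5P = 6P − 10 gives 10.5P = 304.5, so P* = $29 and Q* = 164.
With the tax collected from producers, supply shifts: Qs = 6(P − 10.5) − 10.
New equilibrium: consumers pay $35, producers receive $24.5, Q = 137. (Wedge: Pb − Ps = 10.5.)
The less price-elastic side of the market bears the larger share of a per-unit tax.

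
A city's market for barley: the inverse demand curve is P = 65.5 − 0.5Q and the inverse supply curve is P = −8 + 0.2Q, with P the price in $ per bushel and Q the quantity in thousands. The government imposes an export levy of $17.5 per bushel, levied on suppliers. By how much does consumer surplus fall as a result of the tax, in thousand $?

Inverting to Q(P) form: Qd = 131 − 2P; Qs = 5P + 40.
Without the tax, 131 − 2P = 5P + 40 gives 7P = 91, so P* = $13 and Q* = 105.
With the tax collected from suppliers, supply shifts: Qs = 5(P − 17.5) + 40.
New equilibrium: buyers pay $25.5, suppliers receive $8, Q = 80. (Wedge: Pb − Ps = 17.5.)
ΔCS is the trapezoid between Q = 80 and Q = 105 of height $12.5: ½ · (105 + 80) · 12.5 = $1156.25.

Consumer surplus falls by $1156.25 thousand.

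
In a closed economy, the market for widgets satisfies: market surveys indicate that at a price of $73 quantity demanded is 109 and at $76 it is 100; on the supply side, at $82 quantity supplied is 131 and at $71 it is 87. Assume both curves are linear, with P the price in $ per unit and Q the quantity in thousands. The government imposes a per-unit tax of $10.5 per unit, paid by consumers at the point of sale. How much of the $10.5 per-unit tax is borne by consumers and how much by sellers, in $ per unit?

Demand slope: (100 − 109)/(76 − 73) = -3, so Qd = 328 − 3P.
Supply slope: (87 − 131)/(71 − 82) = 4, so Qs = 4P − 197.
Without the tax, 328 − 3P = 4P − 197 gives 7P = 525, so P* = $75 and Q* = 103.
With the tax collected from consumers, demand (in seller-price terms) shifts: Qd = 328 − 3(P + 10.5).
Solving gives Q = 85 with consumers paying $81 and sellers receiving $70.5 (the $10.5 wedge).
Burden on consumers: $6; on sellers: $4.5. (They sum to $10.5.)
The less price-elastic side of the market bears the larger share of a per-unit tax.

Consumers bear $6 per unit; sellers bear $4.5 per unit.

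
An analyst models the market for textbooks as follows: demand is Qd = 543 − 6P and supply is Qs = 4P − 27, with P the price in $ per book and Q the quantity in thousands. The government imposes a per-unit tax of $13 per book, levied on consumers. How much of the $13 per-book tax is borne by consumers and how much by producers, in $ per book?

Consumers bear $5.2 per book; producers bear $7.8 per book.

Without the tax, 543 − 6P = 4P − 27 gives 10P = 570, so P* = $57 and Q* = 201.
With the tax collected from consumers, demand (in seller-price terms) shifts: Qd = 543 − 6(P + 13).
New equilibrium: consumers pay $62.2, producers receive $49.2, Q = 169.8. (Wedge: Pb − Ps = 13.)
Burden on consumers: $5.2; on producers: $7.8. (They sum to $13.)
The less price-elastic side of the market bears the larger share of a per-unit tax.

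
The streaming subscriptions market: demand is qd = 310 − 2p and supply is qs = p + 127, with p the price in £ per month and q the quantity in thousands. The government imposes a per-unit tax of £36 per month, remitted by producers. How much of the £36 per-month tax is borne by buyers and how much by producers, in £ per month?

Buyers bear £12 per month; producers bear £24 per month.

Without the tax, 310 − 2p = p + 127 gives 3p = 183, so p* = £61 and q* = 188.
With the tax collected from producers, supply shifts: qs = (p − 36) + 127.
Solving gives q = 164 with buyers paying £73 and producers receiving £37 (the £36 wedge).
Burden on buyers: £12; on producers: £24. (They sum to £36.)
The less price-elastic side of the market bears the larger share of a per-unit tax.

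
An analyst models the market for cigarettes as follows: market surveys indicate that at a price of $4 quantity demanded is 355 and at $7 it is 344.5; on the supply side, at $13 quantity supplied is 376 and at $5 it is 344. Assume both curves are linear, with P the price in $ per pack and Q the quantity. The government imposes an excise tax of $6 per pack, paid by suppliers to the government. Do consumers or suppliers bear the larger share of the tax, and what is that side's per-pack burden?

Demand slope: (344.5 − 355)/(7 − 4) = -3.5, so Qd = 369 − 3.5P.
Supply slope: (344 − 376)/(5 − 13) = 4, so Qs = 4P + 324.
Before the tax: set 369 − 3.5P = 4P + 324 → P* = $6, Q* = 348.
With the tax collected from suppliers, supply shifts: Qs = 4(P − 6) + 324.
Solving gives Q = 336.8 with consumers paying $9.2 and suppliers receiving $3.2 (the $6 wedge).
Per-pack burden: consumers $3.2, suppliers $2.8.
Consumers take the larger share because demand is less price-elastic here (demand slope 3.5 vs supply slope 4).

Consumers bear the larger share: $3.2 per pack.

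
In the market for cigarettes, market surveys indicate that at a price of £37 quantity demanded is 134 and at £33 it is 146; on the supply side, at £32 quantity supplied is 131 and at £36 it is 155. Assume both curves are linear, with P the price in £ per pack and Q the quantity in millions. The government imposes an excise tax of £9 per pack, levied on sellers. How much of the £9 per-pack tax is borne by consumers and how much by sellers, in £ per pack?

Consumers bear £6 per pack; sellers bear £3 per pack.

Demand slope: (146 − 134)/(33 − 37) = -3, so Qd = 245 − 3P.
Supply slope: (155 − 131)/(36 − 32) = 6, so Qs = 6P − 61.
Without the tax, 245 − 3P = 6P − 61 gives 9P = 306, so P* = £34 and Q* = 143.
With the tax collected from sellers, supply shifts: Qs = 6(P − 9) − 61.
New equilibrium: consumers pay £40, sellers receive £31, Q = 125. (Wedge: Pb − Ps = 9.)
Burden on consumers: £6; on sellers: £3. (They sum to £9.)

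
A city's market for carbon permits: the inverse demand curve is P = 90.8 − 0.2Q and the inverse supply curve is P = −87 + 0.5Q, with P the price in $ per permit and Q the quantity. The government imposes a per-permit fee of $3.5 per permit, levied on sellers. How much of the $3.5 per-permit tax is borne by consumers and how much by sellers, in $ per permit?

Consumers bear $1 per permit; sellers bear $2.5 per permit.

Inverting to Q(P) form: Qd = 454 − 5P; Qs = 2P + 174.
Without the tax, 454 − 5P = 2P + 174 gives 7P = 280, so P* = $40 and Q* = 254.
With the tax collected from sellers, supply shifts: Qs = 2(P − 3.5) + 174.
New equilibrium: consumers pay $41, sellers receive $37.5, Q = 249. (Wedge: Pb − Ps = 3.5.)
Burden on consumers: $1; on sellers: $2.5. (They sum to $3.5.)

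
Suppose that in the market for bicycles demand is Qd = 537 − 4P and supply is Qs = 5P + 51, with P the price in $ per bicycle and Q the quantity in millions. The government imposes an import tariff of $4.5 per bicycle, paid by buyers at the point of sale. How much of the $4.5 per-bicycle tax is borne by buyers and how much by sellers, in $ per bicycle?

Buyers bear $2.5 per bicycle; sellers bear $2 per bicycle.

Before the tax: set 537 − 4P = 5P + 51 → P* = $54, Q* = 321.
With the tax collected from buyers, demand (in seller-price terms) shifts: Qd = 537 − 4(P + 4.5).
Solving gives Q = 311 with buyers paying $56.5 and sellers receiving $52 (the $4.5 wedge).
Burden on buyers: $2.5; on sellers: $2. (They sum to $4.5.)
The less price-elastic side of the market bears the larger share of a per-unit tax.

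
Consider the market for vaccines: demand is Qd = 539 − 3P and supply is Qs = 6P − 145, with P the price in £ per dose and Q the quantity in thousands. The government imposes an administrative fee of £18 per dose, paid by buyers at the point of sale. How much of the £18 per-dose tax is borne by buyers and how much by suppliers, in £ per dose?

Without the tax, 539 − 3P = 6P − 145 gives 9P = 684, so P* = £76 and Q* = 311.
With the tax collected from buyers, demand (in seller-price terms) shifts: Qd = 539 − 3(P + 18).
Solving gives Q = 275 with buyers paying £88 and suppliers receiving £70 (the £18 wedge).
Burden on buyers: £12; on suppliers: £6. (They sum to £18.)
The less price-elastic side of the market bears the larger share of a per-unit tax.

Buyers bear £12 per dose; suppliers bear £6 per dose.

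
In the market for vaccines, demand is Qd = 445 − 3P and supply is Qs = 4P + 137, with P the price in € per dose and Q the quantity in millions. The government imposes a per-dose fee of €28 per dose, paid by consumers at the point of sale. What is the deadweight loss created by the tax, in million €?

Deadweight loss = €672 million.

Before the tax: set 445 − 3P = 4P + 137 → P* = €44, Q* = 313.
With the tax collected from consumers, demand (in seller-price terms) shifts: Qd = 445 − 3(P + 28).
Solving gives Q = 265 with consumers paying €60 and suppliers receiving €32 (the €28 wedge).
Quantity falls by |ΔQ| = |313 − 265| = 48.
DWL = ½ · t · |ΔQ| = ½ · 28 · 48 = €672.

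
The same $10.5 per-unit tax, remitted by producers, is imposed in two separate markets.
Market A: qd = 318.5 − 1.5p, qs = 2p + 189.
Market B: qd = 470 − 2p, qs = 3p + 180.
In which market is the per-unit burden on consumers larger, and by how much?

Market B, by $0.3.

Market A: pre-tax p* = $37, q* = 263; post-tax q = 254; per-unit burden on consumers = $6.
Market B: pre-tax p* = $58, q* = 354; post-tax q = 341.4; per-unit burden on consumers = $6.3.
Difference: $6 vs $6.3 → market B is larger by $0.3.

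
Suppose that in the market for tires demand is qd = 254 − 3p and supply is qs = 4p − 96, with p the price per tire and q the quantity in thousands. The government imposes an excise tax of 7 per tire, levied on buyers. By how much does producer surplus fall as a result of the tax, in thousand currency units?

Producer surplus falls by 294 thousand.

Before the tax: set 254 − 3p = 4p − 96 → p* = 50, q* = 104.
With the tax collected from buyers, demand (in seller-price terms) shifts: qd = 254 − 3(p + 7).
New equilibrium: buyers pay 54, sellers receive 47, q = 92. (Wedge: pb − ps = 7.)
ΔPS is the trapezoid between Q = 92 and Q = 104 of height 3: ½ · (104 + 92) · 3 = 294.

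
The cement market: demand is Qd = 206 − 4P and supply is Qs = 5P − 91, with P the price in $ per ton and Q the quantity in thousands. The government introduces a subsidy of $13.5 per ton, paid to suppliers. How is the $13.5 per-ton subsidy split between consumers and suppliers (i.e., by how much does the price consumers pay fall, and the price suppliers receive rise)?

Before the subsidy: set 206 − 4P = 5P − 91 → P* = $33, Q* = 74.
With a per-unit subsidy paid to suppliers, each receives P + 13.5 per unit sold, so supply becomes Qs = 5(P + 13.5) − 91.
Solving gives Q = 104 with consumers paying $25.5 and suppliers receiving $39 (the $13.5 wedge).
Gain to consumers: $7.5; to suppliers: $6. (They sum to $13.5.)

Consumers gain $7.5 per ton; suppliers gain $6 per ton.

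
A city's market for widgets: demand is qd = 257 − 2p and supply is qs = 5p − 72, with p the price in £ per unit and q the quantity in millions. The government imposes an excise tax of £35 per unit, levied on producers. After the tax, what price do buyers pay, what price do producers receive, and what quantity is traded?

Before the tax: set 257 − 2p = 5p − 72 → p* = £47, q* = 163.
With the tax collected from producers, supply shifts: qs = 5(p − 35) − 72.
New equilibrium: buyers pay £72, producers receive £37, q = 113. (Wedge: pb − ps = 35.)
The less price-elastic side of the market bears the larger share of a per-unit tax.

Buyers pay £72; producers receive £37; quantity = 113.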